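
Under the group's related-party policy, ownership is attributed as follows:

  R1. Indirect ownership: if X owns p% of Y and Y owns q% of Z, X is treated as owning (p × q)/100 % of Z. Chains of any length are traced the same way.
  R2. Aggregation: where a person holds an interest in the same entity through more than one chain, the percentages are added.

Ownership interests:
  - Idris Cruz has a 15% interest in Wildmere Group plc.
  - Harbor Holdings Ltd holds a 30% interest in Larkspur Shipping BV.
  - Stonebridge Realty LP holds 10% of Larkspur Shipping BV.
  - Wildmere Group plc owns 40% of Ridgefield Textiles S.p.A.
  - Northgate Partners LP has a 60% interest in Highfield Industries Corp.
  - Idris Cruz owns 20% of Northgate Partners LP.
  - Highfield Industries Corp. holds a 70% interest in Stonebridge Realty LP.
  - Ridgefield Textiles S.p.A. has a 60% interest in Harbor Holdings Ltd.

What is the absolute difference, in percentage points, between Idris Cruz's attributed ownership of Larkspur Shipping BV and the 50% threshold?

48.08

Chain via Northgate Partners LP → Highfield Industries Corp. → Stonebridge Realty LP (R1): 20% × 60% × 70% × 10% = 0.84% of Larkspur Shipping BV.
Chain via Wildmere Group plc → Ridgefield Textiles S.p.A. → Harbor Holdings Ltd (R1): 15% × 40% × 60% × 30% = 1.08% of Larkspur Shipping BV.
Aggregating (R2): 0.84% + 1.08% = 1.92%.
1.92% falls short of the 50% threshold by 48.08 percentage points.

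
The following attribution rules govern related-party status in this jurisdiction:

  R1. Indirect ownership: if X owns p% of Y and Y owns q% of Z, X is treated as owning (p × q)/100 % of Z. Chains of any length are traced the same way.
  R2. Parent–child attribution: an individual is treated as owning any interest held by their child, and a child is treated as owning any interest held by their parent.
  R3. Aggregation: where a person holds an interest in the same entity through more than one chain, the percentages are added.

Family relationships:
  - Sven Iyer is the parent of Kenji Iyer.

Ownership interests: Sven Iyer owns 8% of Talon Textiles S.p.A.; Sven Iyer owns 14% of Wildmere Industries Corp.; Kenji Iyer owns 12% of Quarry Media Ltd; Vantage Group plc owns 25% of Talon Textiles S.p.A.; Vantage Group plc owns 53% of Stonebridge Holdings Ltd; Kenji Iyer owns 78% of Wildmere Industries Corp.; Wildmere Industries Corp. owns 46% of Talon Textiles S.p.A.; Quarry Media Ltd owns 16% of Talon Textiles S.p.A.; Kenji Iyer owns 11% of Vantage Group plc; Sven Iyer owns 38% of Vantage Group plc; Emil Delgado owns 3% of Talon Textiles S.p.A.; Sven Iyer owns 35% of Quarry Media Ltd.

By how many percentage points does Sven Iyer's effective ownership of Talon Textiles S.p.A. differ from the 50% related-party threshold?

20.09

By parent–child attribution (R2), Sven Iyer is treated as also owning Kenji Iyer's interest in Vantage Group plc, giving 38% + 11% = 49%.
By parent–child attribution (R2), Sven Iyer is treated as also owning Kenji Iyer's interest in Wildmere Industries Corp, giving 14% + 78% = 92%.
By parent–child attribution (R2), Sven Iyer is treated as also owning Kenji Iyer's interest in Quarry Media Ltd, giving 35% + 12% = 47%.
Chain via Vantage Group plc (R1): 49% × 25% = 12.25% of Talon Textiles S.p.A.
Chain via Wildmere Industries Corp. (R1): 92% × 46% = 42.32% of Talon Textiles S.p.A.
Chain via Quarry Media Ltd (R1): 47% × 16% = 7.52% of Talon Textiles S.p.A.
Direct interest in Talon Textiles S.p.A: 8%.
Aggregating (R3): 12.25% + 42.32% + 7.52% + 8% = 70.09%.
70.09% exceeds the 50% threshold by 20.09 percentage points.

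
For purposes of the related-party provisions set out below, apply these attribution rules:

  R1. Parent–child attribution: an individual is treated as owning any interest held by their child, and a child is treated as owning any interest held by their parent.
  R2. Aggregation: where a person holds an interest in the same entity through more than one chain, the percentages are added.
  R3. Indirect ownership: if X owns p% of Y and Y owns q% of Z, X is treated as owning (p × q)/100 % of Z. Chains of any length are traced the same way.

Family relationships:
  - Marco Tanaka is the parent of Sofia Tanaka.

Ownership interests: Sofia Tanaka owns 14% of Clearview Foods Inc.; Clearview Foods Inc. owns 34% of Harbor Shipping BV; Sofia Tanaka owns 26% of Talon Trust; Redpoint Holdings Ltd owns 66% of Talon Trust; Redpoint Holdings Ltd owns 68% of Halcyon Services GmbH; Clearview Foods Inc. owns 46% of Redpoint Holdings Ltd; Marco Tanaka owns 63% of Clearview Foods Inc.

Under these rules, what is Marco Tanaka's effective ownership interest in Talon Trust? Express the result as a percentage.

By parent–child attribution (R1), Marco Tanaka is treated as also owning Sofia Tanaka's interest in Clearview Foods Inc, giving 63% + 14% = 77%.
By parent–child attribution (R1), Marco Tanaka is treated as owning Sofia Tanaka's 26% interest in Talon Trust.
Chain via Clearview Foods Inc. → Redpoint Holdings Ltd (R3): 77% × 46% × 66% = 23.3772% of Talon Trust.
Direct interest in Talon Trust: 26%.
Aggregating (R2): 23.3772% + 26% = 49.3772%.

49.3772%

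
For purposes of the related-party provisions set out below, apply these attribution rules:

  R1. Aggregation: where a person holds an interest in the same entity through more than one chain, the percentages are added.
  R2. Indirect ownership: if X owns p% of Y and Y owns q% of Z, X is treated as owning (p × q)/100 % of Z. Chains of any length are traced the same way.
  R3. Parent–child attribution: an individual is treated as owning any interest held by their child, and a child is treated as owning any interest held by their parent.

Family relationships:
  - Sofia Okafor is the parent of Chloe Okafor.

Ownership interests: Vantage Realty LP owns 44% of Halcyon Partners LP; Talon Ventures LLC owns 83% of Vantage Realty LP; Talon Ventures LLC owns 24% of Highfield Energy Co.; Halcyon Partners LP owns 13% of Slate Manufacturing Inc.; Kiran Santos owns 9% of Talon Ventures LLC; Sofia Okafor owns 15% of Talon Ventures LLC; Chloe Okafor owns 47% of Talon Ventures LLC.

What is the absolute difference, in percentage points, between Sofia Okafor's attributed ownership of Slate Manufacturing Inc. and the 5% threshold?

By parent–child attribution (R3), Sofia Okafor is treated as also owning Chloe Okafor's interest in Talon Ventures LLC, giving 15% + 47% = 62%.
Chain via Talon Ventures LLC → Vantage Realty LP → Halcyon Partners LP (R2): 62% × 83% × 44% × 13% = 2.943512% of Slate Manufacturing Inc.
2.943512% falls short of the 5% threshold by 2.056488 percentage points.

2.056488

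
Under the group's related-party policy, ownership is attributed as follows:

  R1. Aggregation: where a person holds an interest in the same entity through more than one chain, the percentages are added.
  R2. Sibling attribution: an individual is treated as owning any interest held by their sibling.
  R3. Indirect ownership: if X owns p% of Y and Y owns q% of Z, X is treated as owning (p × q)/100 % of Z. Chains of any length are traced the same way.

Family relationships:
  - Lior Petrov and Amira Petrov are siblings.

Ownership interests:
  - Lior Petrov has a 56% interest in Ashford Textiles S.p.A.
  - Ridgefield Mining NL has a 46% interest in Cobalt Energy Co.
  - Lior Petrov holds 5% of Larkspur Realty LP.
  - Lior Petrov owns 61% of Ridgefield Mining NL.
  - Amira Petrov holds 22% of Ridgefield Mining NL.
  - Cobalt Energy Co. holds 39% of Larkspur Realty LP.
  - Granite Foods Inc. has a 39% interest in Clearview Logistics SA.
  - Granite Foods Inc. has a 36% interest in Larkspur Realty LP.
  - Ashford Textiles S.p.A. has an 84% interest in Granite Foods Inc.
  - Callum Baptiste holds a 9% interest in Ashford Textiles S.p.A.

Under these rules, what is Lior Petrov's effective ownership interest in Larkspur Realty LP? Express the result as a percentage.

36.8246%

By sibling attribution (R2), Lior Petrov is treated as also owning Amira Petrov's interest in Ridgefield Mining NL, giving 61% + 22% = 83%.
Chain via Ashford Textiles S.p.A. → Granite Foods Inc. (R3): 56% × 84% × 36% = 16.9344% of Larkspur Realty LP.
Chain via Ridgefield Mining NL → Cobalt Energy Co. (R3): 83% × 46% × 39% = 14.8902% of Larkspur Realty LP.
Direct interest in Larkspur Realty LP: 5%.
Aggregating (R1): 16.9344% + 14.8902% + 5% = 36.8246%.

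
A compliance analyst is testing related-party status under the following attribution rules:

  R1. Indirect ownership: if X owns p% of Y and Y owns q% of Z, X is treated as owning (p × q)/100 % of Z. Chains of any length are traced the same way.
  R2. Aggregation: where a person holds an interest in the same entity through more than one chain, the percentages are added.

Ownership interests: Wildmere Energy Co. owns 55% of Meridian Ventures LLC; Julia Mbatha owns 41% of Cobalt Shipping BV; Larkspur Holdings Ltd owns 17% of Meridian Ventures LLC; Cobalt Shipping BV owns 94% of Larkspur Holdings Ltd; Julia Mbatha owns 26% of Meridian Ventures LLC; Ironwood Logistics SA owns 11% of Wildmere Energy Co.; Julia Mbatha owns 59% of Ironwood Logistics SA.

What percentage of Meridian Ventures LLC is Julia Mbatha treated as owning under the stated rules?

36.1213%

Chain via Cobalt Shipping BV → Larkspur Holdings Ltd (R1): 41% × 94% × 17% = 6.5518% of Meridian Ventures LLC.
Chain via Ironwood Logistics SA → Wildmere Energy Co. (R1): 59% × 11% × 55% = 3.5695% of Meridian Ventures LLC.
Direct interest in Meridian Ventures LLC: 26%.
Aggregating (R2): 6.5518% + 3.5695% + 26% = 36.1213%.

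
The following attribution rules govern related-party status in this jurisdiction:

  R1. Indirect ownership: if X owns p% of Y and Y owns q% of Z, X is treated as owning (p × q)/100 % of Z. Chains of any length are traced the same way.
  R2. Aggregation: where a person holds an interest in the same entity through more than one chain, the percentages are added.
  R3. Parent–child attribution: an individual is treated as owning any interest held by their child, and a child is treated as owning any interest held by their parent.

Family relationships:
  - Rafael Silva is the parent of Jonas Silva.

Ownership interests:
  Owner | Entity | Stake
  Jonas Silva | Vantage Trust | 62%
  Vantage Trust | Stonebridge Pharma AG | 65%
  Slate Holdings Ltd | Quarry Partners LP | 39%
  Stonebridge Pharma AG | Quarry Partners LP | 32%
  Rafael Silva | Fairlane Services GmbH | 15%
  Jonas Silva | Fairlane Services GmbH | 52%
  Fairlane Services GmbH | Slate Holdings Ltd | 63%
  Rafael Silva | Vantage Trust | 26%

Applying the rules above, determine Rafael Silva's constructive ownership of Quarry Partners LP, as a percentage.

34.7659%

By parent–child attribution (R3), Rafael Silva is treated as also owning Jonas Silva's interest in Fairlane Services GmbH, giving 15% + 52% = 67%.
By parent–child attribution (R3), Rafael Silva is treated as also owning Jonas Silva's interest in Vantage Trust, giving 26% + 62% = 88%.
Chain via Fairlane Services GmbH → Slate Holdings Ltd (R1): 67% × 63% × 39% = 16.4619% of Quarry Partners LP.
Chain via Vantage Trust → Stonebridge Pharma AG (R1): 88% × 65% × 32% = 18.304% of Quarry Partners LP.
Aggregating (R2): 16.4619% + 18.304% = 34.7659%.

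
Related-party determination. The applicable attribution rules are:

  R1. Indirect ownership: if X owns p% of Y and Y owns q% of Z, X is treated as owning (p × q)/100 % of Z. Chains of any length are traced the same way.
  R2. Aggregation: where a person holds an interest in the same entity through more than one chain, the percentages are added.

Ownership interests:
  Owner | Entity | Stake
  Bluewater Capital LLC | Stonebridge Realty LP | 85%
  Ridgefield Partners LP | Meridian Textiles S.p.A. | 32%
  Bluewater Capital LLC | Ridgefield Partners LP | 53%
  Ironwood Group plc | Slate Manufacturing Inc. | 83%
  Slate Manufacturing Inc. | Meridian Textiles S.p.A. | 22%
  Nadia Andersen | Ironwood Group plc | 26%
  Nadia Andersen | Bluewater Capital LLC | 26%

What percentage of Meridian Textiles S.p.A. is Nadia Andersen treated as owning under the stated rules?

Chain via Bluewater Capital LLC → Ridgefield Partners LP (R1): 26% × 53% × 32% = 4.4096% of Meridian Textiles S.p.A.
Chain via Ironwood Group plc → Slate Manufacturing Inc. (R1): 26% × 83% × 22% = 4.7476% of Meridian Textiles S.p.A.
Aggregating (R2): 4.4096% + 4.7476% = 9.1572%.

9.1572%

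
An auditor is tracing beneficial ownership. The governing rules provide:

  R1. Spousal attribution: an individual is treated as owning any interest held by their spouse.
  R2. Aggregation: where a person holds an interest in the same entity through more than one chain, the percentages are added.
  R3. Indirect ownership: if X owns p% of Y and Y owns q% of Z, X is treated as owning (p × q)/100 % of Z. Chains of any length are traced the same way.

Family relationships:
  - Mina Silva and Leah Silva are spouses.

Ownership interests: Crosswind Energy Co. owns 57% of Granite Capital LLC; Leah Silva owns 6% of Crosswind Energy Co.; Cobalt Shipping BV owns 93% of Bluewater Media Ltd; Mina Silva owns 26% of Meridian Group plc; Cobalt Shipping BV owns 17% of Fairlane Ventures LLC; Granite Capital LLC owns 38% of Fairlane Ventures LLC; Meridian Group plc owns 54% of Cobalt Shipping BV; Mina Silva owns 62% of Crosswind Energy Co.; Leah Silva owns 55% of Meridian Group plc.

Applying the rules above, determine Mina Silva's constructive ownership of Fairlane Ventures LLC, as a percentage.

By spousal attribution (R1), Mina Silva is treated as also owning Leah Silva's interest in Crosswind Energy Co, giving 62% + 6% = 68%.
By spousal attribution (R1), Mina Silva is treated as also owning Leah Silva's interest in Meridian Group plc, giving 26% + 55% = 81%.
Chain via Crosswind Energy Co. → Granite Capital LLC (R3): 68% × 57% × 38% = 14.7288% of Fairlane Ventures LLC.
Chain via Meridian Group plc → Cobalt Shipping BV (R3): 81% × 54% × 17% = 7.4358% of Fairlane Ventures LLC.
Aggregating (R2): 14.7288% + 7.4358% = 22.1646%.

22.1646%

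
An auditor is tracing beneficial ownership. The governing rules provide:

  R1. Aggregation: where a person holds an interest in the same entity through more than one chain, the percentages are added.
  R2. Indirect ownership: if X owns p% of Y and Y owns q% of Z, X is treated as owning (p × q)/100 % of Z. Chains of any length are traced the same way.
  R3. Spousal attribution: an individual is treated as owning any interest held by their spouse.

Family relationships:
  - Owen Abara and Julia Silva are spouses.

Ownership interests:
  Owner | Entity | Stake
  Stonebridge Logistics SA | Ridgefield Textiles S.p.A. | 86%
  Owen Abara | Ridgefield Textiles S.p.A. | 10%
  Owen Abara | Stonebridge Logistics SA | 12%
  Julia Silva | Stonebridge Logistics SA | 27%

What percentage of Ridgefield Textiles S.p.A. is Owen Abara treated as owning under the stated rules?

By spousal attribution (R3), Owen Abara is treated as also owning Julia Silva's interest in Stonebridge Logistics SA, giving 12% + 27% = 39%.
Chain via Stonebridge Logistics SA (R2): 39% × 86% = 33.54% of Ridgefield Textiles S.p.A.
Direct interest in Ridgefield Textiles S.p.A: 10%.
Aggregating (R1): 33.54% + 10% = 43.54%.

43.54%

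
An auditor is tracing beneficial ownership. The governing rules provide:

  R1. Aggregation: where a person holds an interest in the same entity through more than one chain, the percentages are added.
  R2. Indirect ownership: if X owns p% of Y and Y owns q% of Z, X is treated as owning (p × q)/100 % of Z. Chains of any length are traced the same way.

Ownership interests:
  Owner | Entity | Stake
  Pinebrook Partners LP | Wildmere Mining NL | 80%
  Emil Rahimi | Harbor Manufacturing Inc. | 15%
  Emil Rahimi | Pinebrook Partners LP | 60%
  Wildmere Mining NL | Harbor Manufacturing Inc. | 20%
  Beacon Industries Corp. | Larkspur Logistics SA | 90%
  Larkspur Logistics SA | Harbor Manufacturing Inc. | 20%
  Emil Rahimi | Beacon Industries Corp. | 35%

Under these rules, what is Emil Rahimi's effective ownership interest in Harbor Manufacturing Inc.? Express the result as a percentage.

Chain via Beacon Industries Corp. → Larkspur Logistics SA (R2): 35% × 90% × 20% = 6.3% of Harbor Manufacturing Inc.
Chain via Pinebrook Partners LP → Wildmere Mining NL (R2): 60% × 80% × 20% = 9.6% of Harbor Manufacturing Inc.
Direct interest in Harbor Manufacturing Inc: 15%.
Aggregating (R1): 6.3% + 9.6% + 15% = 30.9%.

30.9%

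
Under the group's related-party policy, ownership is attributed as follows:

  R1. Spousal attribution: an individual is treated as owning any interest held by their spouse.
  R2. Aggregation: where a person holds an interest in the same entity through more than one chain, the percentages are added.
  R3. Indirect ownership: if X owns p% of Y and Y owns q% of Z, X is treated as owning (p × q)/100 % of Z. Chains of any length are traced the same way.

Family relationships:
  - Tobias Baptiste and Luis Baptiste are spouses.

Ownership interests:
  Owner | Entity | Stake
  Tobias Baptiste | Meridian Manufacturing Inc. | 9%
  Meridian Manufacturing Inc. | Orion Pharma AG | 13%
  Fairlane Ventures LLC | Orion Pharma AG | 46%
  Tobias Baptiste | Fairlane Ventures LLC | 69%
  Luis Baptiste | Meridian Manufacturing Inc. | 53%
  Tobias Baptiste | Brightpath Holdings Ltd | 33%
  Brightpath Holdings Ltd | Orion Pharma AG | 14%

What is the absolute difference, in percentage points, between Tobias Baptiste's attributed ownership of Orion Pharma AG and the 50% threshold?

By spousal attribution (R1), Tobias Baptiste is treated as also owning Luis Baptiste's interest in Meridian Manufacturing Inc, giving 9% + 53% = 62%.
Chain via Meridian Manufacturing Inc. (R3): 62% × 13% = 8.06% of Orion Pharma AG.
Chain via Brightpath Holdings Ltd (R3): 33% × 14% = 4.62% of Orion Pharma AG.
Chain via Fairlane Ventures LLC (R3): 69% × 46% = 31.74% of Orion Pharma AG.
Aggregating (R2): 8.06% + 4.62% + 31.74% = 44.42%.
44.42% falls short of the 50% threshold by 5.58 percentage points.

5.58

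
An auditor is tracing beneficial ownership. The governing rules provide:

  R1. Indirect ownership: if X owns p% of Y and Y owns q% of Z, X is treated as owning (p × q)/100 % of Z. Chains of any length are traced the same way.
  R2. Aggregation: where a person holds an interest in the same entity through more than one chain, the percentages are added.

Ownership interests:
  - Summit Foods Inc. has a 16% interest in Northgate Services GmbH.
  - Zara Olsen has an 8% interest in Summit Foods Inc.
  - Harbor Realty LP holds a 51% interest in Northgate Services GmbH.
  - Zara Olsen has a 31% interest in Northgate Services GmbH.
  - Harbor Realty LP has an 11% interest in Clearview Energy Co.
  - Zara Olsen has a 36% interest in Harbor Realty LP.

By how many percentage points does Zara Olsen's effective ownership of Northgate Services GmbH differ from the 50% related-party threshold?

Chain via Summit Foods Inc. (R1): 8% × 16% = 1.28% of Northgate Services GmbH.
Chain via Harbor Realty LP (R1): 36% × 51% = 18.36% of Northgate Services GmbH.
Direct interest in Northgate Services GmbH: 31%.
Aggregating (R2): 1.28% + 18.36% + 31% = 50.64%.
50.64% exceeds the 50% threshold by 0.64 percentage points.

0.64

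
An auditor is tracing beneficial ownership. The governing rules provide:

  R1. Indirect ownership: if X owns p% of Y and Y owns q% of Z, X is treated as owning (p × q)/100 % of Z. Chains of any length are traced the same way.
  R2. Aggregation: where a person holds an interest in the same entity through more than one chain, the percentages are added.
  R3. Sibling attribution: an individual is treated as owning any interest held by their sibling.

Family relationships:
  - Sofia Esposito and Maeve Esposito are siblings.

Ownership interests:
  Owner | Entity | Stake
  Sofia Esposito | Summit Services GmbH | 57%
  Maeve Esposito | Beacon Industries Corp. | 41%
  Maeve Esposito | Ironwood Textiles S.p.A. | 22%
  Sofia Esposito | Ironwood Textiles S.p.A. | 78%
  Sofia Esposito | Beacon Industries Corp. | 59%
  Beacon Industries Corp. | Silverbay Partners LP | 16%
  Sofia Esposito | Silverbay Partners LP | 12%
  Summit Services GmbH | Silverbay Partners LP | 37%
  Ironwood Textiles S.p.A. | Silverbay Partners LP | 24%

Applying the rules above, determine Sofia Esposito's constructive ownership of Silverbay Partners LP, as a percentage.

By sibling attribution (R3), Sofia Esposito is treated as also owning Maeve Esposito's interest in Ironwood Textiles S.p.A, giving 78% + 22% = 100%.
By sibling attribution (R3), Sofia Esposito is treated as also owning Maeve Esposito's interest in Beacon Industries Corp, giving 59% + 41% = 100%.
Chain via Ironwood Textiles S.p.A. (R1): 100% × 24% = 24% of Silverbay Partners LP.
Chain via Beacon Industries Corp. (R1): 100% × 16% = 16% of Silverbay Partners LP.
Chain via Summit Services GmbH (R1): 57% × 37% = 21.09% of Silverbay Partners LP.
Direct interest in Silverbay Partners LP: 12%.
Aggregating (R2): 24% + 16% + 21.09% + 12% = 73.09%.

73.09%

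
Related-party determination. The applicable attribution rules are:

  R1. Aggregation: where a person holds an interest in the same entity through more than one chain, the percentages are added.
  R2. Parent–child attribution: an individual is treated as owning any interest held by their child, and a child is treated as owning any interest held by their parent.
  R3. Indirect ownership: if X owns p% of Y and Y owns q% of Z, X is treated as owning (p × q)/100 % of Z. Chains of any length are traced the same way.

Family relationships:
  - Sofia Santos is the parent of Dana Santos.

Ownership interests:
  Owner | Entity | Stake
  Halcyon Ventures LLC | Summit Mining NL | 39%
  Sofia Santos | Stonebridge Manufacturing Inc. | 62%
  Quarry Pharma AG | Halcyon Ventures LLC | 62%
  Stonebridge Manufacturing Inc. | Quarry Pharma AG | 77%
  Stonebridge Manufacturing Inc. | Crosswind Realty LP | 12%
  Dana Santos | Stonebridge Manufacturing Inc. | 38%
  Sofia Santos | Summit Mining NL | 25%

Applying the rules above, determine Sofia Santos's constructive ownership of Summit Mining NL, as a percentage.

By parent–child attribution (R2), Sofia Santos is treated as also owning Dana Santos's interest in Stonebridge Manufacturing Inc, giving 62% + 38% = 100%.
Chain via Stonebridge Manufacturing Inc. → Quarry Pharma AG → Halcyon Ventures LLC (R3): 100% × 77% × 62% × 39% = 18.6186% of Summit Mining NL.
Direct interest in Summit Mining NL: 25%.
Aggregating (R1): 18.6186% + 25% = 43.6186%.

43.6186%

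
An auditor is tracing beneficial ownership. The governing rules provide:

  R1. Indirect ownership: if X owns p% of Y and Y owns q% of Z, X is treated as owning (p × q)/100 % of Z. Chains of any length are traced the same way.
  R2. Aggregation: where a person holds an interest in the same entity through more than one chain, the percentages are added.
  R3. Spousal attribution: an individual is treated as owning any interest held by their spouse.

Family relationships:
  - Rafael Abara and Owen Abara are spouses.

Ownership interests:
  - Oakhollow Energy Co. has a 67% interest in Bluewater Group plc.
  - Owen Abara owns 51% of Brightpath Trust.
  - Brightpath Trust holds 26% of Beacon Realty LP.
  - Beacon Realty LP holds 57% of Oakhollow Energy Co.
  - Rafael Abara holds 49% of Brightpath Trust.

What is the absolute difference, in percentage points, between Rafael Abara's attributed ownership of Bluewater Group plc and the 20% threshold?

By spousal attribution (R3), Rafael Abara is treated as also owning Owen Abara's interest in Brightpath Trust, giving 49% + 51% = 100%.
Chain via Brightpath Trust → Beacon Realty LP → Oakhollow Energy Co. (R1): 100% × 26% × 57% × 67% = 9.9294% of Bluewater Group plc.
9.9294% falls short of the 20% threshold by 10.0706 percentage points.

10.0706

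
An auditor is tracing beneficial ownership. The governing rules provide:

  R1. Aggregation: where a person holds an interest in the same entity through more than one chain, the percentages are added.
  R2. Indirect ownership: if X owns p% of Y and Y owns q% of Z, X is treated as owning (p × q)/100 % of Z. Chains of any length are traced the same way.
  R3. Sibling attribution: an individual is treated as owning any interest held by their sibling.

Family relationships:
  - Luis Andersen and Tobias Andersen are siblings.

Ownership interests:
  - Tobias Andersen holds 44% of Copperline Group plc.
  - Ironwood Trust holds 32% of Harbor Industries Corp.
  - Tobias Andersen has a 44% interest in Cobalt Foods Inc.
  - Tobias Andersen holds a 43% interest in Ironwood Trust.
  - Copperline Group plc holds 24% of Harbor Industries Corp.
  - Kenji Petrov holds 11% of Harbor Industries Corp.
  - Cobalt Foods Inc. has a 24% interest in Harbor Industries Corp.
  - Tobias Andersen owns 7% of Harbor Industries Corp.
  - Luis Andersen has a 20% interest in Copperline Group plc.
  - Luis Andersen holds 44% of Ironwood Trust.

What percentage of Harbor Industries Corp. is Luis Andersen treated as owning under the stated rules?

60.76%

By sibling attribution (R3), Luis Andersen is treated as also owning Tobias Andersen's interest in Ironwood Trust, giving 44% + 43% = 87%.
By sibling attribution (R3), Luis Andersen is treated as also owning Tobias Andersen's interest in Copperline Group plc, giving 20% + 44% = 64%.
By sibling attribution (R3), Luis Andersen is treated as owning Tobias Andersen's 44% interest in Cobalt Foods Inc.
By sibling attribution (R3), Luis Andersen is treated as owning Tobias Andersen's 7% interest in Harbor Industries Corp.
Chain via Ironwood Trust (R2): 87% × 32% = 27.84% of Harbor Industries Corp.
Chain via Copperline Group plc (R2): 64% × 24% = 15.36% of Harbor Industries Corp.
Chain via Cobalt Foods Inc. (R2): 44% × 24% = 10.56% of Harbor Industries Corp.
Direct interest in Harbor Industries Corp: 7%.
Aggregating (R1): 27.84% + 15.36% + 10.56% + 7% = 60.76%.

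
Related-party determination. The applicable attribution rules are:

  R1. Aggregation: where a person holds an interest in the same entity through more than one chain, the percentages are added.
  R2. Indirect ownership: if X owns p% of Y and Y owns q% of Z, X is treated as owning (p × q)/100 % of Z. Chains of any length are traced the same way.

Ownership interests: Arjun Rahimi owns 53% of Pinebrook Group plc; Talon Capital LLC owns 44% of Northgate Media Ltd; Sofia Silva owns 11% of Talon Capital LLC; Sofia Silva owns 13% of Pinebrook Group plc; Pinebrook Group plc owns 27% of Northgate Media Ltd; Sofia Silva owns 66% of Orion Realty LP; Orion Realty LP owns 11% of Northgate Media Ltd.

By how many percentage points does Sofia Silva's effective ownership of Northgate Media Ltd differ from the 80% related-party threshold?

Chain via Orion Realty LP (R2): 66% × 11% = 7.26% of Northgate Media Ltd.
Chain via Pinebrook Group plc (R2): 13% × 27% = 3.51% of Northgate Media Ltd.
Chain via Talon Capital LLC (R2): 11% × 44% = 4.84% of Northgate Media Ltd.
Aggregating (R1): 7.26% + 3.51% + 4.84% = 15.61%.
15.61% falls short of the 80% threshold by 64.39 percentage points.

64.39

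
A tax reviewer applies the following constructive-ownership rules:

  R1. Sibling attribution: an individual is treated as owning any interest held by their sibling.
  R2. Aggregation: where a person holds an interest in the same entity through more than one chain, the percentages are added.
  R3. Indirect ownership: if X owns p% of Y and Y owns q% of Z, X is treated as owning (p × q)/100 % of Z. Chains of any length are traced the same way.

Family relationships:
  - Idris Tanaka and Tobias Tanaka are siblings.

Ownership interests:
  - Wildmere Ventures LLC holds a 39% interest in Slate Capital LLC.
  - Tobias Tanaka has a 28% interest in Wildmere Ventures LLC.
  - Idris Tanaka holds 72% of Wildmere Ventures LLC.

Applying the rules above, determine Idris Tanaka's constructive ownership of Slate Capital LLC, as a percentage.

By sibling attribution (R1), Idris Tanaka is treated as also owning Tobias Tanaka's interest in Wildmere Ventures LLC, giving 72% + 28% = 100%.
Chain via Wildmere Ventures LLC (R3): 100% × 39% = 39% of Slate Capital LLC.

39%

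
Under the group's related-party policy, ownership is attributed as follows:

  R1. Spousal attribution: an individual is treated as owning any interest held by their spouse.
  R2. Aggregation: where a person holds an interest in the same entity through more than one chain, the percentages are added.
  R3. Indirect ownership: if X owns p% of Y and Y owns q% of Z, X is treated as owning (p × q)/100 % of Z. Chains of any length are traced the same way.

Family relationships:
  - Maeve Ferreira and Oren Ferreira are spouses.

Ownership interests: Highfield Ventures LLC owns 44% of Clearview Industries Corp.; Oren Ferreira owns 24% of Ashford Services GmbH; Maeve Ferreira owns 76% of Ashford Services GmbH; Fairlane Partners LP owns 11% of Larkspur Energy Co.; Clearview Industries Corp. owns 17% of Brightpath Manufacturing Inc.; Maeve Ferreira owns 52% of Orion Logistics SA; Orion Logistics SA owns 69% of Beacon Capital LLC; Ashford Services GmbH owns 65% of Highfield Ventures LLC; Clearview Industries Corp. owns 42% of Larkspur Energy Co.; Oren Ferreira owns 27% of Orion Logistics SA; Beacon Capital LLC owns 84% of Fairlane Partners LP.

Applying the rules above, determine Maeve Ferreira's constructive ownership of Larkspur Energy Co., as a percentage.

By spousal attribution (R1), Maeve Ferreira is treated as also owning Oren Ferreira's interest in Orion Logistics SA, giving 52% + 27% = 79%.
By spousal attribution (R1), Maeve Ferreira is treated as also owning Oren Ferreira's interest in Ashford Services GmbH, giving 76% + 24% = 100%.
Chain via Orion Logistics SA → Beacon Capital LLC → Fairlane Partners LP (R3): 79% × 69% × 84% × 11% = 5.036724% of Larkspur Energy Co.
Chain via Ashford Services GmbH → Highfield Ventures LLC → Clearview Industries Corp. (R3): 100% × 65% × 44% × 42% = 12.012% of Larkspur Energy Co.
Aggregating (R2): 5.036724% + 12.012% = 17.048724%.

17.048724%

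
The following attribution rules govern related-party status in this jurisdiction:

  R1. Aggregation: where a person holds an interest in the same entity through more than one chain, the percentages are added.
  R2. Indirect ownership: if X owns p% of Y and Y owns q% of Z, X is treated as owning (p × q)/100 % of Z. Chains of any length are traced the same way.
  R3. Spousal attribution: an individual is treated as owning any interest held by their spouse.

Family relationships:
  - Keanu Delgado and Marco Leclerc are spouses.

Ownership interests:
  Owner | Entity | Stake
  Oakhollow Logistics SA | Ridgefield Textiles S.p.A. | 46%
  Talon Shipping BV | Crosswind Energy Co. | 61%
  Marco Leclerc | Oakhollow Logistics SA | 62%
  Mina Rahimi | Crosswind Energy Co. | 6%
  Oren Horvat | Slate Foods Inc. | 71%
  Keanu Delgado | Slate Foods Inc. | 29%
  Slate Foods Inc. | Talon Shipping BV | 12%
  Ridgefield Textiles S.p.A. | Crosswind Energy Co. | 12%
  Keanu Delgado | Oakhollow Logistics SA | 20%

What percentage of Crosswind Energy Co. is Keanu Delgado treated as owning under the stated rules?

By spousal attribution (R3), Keanu Delgado is treated as also owning Marco Leclerc's interest in Oakhollow Logistics SA, giving 20% + 62% = 82%.
Chain via Slate Foods Inc. → Talon Shipping BV (R2): 29% × 12% × 61% = 2.1228% of Crosswind Energy Co.
Chain via Oakhollow Logistics SA → Ridgefield Textiles S.p.A. (R2): 82% × 46% × 12% = 4.5264% of Crosswind Energy Co.
Aggregating (R1): 2.1228% + 4.5264% = 6.6492%.

6.6492%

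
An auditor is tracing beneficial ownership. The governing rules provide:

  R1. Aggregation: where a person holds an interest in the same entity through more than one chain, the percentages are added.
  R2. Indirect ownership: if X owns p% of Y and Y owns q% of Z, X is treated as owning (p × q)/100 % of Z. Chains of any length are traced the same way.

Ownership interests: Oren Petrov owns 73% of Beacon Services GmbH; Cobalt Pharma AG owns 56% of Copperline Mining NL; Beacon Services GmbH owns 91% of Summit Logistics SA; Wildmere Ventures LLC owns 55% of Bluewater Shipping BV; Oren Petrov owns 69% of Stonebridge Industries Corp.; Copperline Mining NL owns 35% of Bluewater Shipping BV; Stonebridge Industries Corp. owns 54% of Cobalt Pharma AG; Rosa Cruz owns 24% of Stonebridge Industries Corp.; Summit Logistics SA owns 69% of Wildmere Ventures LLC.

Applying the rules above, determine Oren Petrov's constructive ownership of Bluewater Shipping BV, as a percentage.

32.513145%

Chain via Beacon Services GmbH → Summit Logistics SA → Wildmere Ventures LLC (R2): 73% × 91% × 69% × 55% = 25.210185% of Bluewater Shipping BV.
Chain via Stonebridge Industries Corp. → Cobalt Pharma AG → Copperline Mining NL (R2): 69% × 54% × 56% × 35% = 7.30296% of Bluewater Shipping BV.
Aggregating (R1): 25.210185% + 7.30296% = 32.513145%.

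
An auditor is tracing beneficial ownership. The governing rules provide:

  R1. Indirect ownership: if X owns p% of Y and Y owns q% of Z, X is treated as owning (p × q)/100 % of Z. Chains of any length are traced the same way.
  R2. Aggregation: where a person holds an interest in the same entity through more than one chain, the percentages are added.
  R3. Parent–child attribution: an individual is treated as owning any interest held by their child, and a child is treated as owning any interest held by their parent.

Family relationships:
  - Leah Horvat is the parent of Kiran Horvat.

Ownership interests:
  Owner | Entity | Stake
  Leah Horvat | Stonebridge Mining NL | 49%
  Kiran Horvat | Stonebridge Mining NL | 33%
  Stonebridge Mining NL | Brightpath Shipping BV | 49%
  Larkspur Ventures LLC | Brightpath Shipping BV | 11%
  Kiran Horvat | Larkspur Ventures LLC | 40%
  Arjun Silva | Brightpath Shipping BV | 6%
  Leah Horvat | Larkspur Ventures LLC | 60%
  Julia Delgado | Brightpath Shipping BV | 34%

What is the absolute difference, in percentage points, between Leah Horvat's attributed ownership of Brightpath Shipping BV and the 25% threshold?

By parent–child attribution (R3), Leah Horvat is treated as also owning Kiran Horvat's interest in Larkspur Ventures LLC, giving 60% + 40% = 100%.
By parent–child attribution (R3), Leah Horvat is treated as also owning Kiran Horvat's interest in Stonebridge Mining NL, giving 49% + 33% = 82%.
Chain via Larkspur Ventures LLC (R1): 100% × 11% = 11% of Brightpath Shipping BV.
Chain via Stonebridge Mining NL (R1): 82% × 49% = 40.18% of Brightpath Shipping BV.
Aggregating (R2): 11% + 40.18% = 51.18%.
51.18% exceeds the 25% threshold by 26.18 percentage points.

26.18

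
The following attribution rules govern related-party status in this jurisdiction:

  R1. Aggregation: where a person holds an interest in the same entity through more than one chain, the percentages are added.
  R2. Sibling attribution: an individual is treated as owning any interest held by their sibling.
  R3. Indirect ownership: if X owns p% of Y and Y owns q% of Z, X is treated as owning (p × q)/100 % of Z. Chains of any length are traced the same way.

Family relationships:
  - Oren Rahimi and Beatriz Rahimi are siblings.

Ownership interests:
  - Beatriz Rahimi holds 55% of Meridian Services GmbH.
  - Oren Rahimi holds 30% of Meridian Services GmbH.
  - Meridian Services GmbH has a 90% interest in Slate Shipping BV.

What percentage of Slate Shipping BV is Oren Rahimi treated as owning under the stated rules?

76.5%

By sibling attribution (R2), Oren Rahimi is treated as also owning Beatriz Rahimi's interest in Meridian Services GmbH, giving 30% + 55% = 85%.
Chain via Meridian Services GmbH (R3): 85% × 90% = 76.5% of Slate Shipping BV.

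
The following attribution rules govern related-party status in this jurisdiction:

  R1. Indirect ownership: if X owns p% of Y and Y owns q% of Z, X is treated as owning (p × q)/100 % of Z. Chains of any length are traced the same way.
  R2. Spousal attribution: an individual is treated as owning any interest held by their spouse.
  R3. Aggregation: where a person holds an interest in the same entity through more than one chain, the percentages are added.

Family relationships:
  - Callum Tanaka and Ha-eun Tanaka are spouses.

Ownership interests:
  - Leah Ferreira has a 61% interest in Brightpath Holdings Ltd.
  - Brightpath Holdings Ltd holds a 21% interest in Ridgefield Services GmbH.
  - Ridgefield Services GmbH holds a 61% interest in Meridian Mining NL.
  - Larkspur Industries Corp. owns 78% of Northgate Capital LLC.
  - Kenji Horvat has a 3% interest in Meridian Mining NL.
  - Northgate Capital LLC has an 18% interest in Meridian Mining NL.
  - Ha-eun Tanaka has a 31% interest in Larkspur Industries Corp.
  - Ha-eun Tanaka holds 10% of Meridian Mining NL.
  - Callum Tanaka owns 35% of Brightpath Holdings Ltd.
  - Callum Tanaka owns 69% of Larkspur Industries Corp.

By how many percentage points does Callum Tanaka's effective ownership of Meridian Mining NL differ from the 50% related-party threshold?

By spousal attribution (R2), Callum Tanaka is treated as also owning Ha-eun Tanaka's interest in Larkspur Industries Corp, giving 69% + 31% = 100%.
By spousal attribution (R2), Callum Tanaka is treated as owning Ha-eun Tanaka's 10% interest in Meridian Mining NL.
Chain via Brightpath Holdings Ltd → Ridgefield Services GmbH (R1): 35% × 21% × 61% = 4.4835% of Meridian Mining NL.
Chain via Larkspur Industries Corp. → Northgate Capital LLC (R1): 100% × 78% × 18% = 14.04% of Meridian Mining NL.
Direct interest in Meridian Mining NL: 10%.
Aggregating (R3): 4.4835% + 14.04% + 10% = 28.5235%.
28.5235% falls short of the 50% threshold by 21.4765 percentage points.

21.4765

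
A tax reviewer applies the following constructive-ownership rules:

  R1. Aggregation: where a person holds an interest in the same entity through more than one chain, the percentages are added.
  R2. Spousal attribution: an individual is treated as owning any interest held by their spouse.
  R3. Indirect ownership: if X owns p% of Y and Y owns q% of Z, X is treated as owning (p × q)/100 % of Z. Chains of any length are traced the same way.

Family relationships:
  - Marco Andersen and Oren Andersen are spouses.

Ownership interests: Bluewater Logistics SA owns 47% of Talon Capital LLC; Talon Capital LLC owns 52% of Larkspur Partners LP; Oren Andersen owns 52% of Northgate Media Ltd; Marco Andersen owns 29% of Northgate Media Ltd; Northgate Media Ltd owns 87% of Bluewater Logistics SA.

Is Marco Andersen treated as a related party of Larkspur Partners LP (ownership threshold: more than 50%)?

By spousal attribution (R2), Marco Andersen is treated as also owning Oren Andersen's interest in Northgate Media Ltd, giving 29% + 52% = 81%.
Chain via Northgate Media Ltd → Bluewater Logistics SA → Talon Capital LLC (R3): 81% × 87% × 47% × 52% = 17.222868% of Larkspur Partners LP.
17.222868% does not exceed the 50% threshold, so Marco is not a related party to Larkspur Partners LP.

No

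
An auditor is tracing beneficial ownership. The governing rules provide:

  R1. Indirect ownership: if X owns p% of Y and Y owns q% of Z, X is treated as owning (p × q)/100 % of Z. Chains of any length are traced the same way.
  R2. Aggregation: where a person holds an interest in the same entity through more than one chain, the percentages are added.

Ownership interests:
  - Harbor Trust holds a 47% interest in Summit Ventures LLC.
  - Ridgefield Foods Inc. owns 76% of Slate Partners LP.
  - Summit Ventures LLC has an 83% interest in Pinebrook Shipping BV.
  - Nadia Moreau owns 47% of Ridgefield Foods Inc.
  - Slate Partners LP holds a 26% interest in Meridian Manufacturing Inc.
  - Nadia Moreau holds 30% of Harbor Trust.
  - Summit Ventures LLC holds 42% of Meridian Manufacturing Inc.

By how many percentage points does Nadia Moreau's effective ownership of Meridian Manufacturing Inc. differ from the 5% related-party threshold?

10.2092

Chain via Harbor Trust → Summit Ventures LLC (R1): 30% × 47% × 42% = 5.922% of Meridian Manufacturing Inc.
Chain via Ridgefield Foods Inc. → Slate Partners LP (R1): 47% × 76% × 26% = 9.2872% of Meridian Manufacturing Inc.
Aggregating (R2): 5.922% + 9.2872% = 15.2092%.
15.2092% exceeds the 5% threshold by 10.2092 percentage points.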